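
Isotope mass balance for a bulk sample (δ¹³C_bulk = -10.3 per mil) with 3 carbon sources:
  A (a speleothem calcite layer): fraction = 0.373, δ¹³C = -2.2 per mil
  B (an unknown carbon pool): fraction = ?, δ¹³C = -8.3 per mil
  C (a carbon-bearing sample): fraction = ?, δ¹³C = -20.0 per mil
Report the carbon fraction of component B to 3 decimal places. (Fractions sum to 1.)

0.262

Let f_B and f_C be the unknown fractions; fractions sum to 1 so f_B + f_C = 0.627.
Mass balance: Σ fᵢ·δᵢ = δ_bulk ⇒ f_B·(-8.3) + f_C·(-20.0) = -10.3 − (-0.821) = -9.479
Substitute f_C = 0.627 − f_B:
f_B·(-8.3 − -20.0) = -9.479 − 0.627×(-20.0) = 3.061
f_B = 3.061 / 11.7 = 0.2616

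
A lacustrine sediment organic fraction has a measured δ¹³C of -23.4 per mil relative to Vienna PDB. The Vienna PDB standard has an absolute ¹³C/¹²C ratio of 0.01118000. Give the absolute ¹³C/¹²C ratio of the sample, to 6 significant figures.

0.0109184

R_sample = R_standard × (δ¹³C/1000 + 1)
R_sample = 0.01118000 × (-23.4/1000 + 1) = 0.01118000 × 0.976600
R_sample = 0.0109184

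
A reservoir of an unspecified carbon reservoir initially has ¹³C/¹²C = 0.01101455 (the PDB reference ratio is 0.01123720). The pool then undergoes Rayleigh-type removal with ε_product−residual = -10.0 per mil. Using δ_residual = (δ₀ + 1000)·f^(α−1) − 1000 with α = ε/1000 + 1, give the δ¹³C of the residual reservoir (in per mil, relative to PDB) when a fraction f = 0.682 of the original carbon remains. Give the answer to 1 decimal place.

δ₀ = (0.01101455/0.01123720 − 1)×1000 = (0.980186 − 1)×1000 = -19.814 per mil
α − 1 = ε/1000 = -0.0100
f^(α−1) = 0.682^(-0.0100) = 1.003835
δ_res = (-19.814 + 1000) × 1.003835 − 1000 = 983.945 − 1000 = -16.06 per mil

-16.1 per mil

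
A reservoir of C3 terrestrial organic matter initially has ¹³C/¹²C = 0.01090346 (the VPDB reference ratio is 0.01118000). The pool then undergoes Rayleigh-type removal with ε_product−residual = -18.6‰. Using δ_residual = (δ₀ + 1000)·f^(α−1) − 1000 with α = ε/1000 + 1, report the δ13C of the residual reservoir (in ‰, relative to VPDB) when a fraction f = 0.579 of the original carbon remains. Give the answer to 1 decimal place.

δ₀ = (0.01090346/0.01118000 − 1)×1000 = (0.975265 − 1)×1000 = -24.735‰
α − 1 = ε/1000 = -0.0186
f^(α−1) = 0.579^(-0.0186) = 1.010216
δ_res = (-24.735 + 1000) × 1.010216 − 1000 = 985.228 − 1000 = -14.77‰

-14.8‰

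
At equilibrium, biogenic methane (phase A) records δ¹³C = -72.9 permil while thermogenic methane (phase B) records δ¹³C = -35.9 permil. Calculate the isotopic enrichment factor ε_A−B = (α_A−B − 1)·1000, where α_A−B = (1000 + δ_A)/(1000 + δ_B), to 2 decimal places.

α_A−B = (1000 + -72.9) / (1000 + -35.9) = 927.1 / 964.1 = 0.961622
ε_A−B = (0.961622 − 1) × 1000 = -38.378 permil
(The approximation ε ≈ δ_A − δ_B would give -37.0 permil.)

-38.38 permil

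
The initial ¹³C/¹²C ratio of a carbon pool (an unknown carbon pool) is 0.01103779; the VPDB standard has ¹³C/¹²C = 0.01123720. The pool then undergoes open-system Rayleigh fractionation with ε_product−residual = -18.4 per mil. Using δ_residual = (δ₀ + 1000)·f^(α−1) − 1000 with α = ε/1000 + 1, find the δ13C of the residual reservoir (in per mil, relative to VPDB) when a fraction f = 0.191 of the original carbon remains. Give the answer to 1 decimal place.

δ₀ = (0.01103779/0.01123720 − 1)×1000 = (0.982254 − 1)×1000 = -17.746 per mil
α − 1 = ε/1000 = -0.0184
f^(α−1) = 0.191^(-0.0184) = 1.030930
δ_res = (-17.746 + 1000) × 1.030930 − 1000 = 1012.635 − 1000 = 12.64 per mil

12.6 per mil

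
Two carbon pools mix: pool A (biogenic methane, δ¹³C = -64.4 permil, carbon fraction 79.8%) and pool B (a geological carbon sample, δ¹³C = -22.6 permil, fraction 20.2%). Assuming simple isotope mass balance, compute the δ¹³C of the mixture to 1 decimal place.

δ_mix = f_A·δ_A + f_B·δ_B
δ_mix = 0.798 × (-64.4) + 0.202 × (-22.6)
δ_mix = -51.39 + -4.57 = -55.96 permil

-56.0 permil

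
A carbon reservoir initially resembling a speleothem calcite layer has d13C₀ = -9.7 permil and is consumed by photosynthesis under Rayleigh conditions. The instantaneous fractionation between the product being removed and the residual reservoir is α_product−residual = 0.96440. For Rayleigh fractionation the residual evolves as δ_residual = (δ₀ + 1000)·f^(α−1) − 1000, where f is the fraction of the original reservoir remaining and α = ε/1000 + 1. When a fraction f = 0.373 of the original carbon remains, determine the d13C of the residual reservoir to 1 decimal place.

25.7 permil

Rayleigh residual: δ_res = (δ₀ + 1000)·f^(α−1) − 1000
α − 1 = -0.03560
f^(α−1) = 0.373^(-0.03560) = 1.035731
δ_res = (-9.7 + 1000) × 1.035731 − 1000 = 1025.685 − 1000 = 25.68 permil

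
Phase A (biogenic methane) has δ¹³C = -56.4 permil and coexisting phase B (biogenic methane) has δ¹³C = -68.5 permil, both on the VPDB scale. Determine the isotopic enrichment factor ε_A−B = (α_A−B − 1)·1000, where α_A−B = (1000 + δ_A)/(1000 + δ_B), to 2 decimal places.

α_A−B = (1000 + -56.4) / (1000 + -68.5) = 943.6 / 931.5 = 1.012990
ε_A−B = (1.012990 − 1) × 1000 = 12.990 permil
(The approximation ε ≈ δ_A − δ_B would give 12.1 permil.)

12.99 permil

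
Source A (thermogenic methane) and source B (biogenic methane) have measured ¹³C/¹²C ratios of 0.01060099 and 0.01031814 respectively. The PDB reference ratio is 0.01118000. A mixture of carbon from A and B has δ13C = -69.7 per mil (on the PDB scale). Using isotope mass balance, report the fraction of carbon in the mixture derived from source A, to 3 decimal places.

δ_A = (0.01060099/0.01118000 − 1)×1000 = (0.948210 − 1)×1000 = -51.790 per mil
δ_B = (0.01031814/0.01118000 − 1)×1000 = (0.922911 − 1)×1000 = -77.089 per mil
f_A = (δ_mix − δ_B)/(δ_A − δ_B) = (-69.7 − (-77.089))/(-51.790 − (-77.089))
f_A = 7.389 / 25.300 = 0.2921

0.292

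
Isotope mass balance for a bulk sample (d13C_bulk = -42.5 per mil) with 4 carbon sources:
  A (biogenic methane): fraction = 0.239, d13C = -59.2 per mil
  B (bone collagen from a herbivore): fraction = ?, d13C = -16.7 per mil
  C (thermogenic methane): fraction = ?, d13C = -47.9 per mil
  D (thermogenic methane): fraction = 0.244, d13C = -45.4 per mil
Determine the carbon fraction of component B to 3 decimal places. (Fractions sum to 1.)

Let f_B and f_C be the unknown fractions; fractions sum to 1 so f_B + f_C = 0.517.
Mass balance: Σ fᵢ·δᵢ = δ_bulk ⇒ f_B·(-16.7) + f_C·(-47.9) = -42.5 − (-25.226) = -17.274
Substitute f_C = 0.517 − f_B:
f_B·(-16.7 − -47.9) = -17.274 − 0.517×(-47.9) = 7.491
f_B = 7.491 / 31.2 = 0.2401

0.240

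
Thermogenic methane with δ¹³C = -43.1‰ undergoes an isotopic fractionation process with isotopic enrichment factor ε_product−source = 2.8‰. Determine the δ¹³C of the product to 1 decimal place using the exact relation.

To first order, δ_product ≈ δ_source + ε = -40.3‰.
Exactly, δ_product = (δ_source + 1000)·(ε/1000 + 1) − 1000.
δ_product = (-43.1 + 1000) × (2.8/1000 + 1) − 1000
δ_product = -40.42‰

-40.4‰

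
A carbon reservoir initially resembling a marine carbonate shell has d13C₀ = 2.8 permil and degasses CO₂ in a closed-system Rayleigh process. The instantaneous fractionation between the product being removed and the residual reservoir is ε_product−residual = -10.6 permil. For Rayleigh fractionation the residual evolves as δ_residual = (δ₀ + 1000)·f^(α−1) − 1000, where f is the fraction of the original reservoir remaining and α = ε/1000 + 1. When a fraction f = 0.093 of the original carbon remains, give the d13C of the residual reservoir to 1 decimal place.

28.4 permil

Rayleigh residual: δ_res = (δ₀ + 1000)·f^(α−1) − 1000
α = ε/1000 + 1 = 0.98940, so α − 1 = -0.01060
f^(α−1) = 0.093^(-0.01060) = 1.025496
δ_res = (2.8 + 1000) × 1.025496 − 1000 = 1028.368 − 1000 = 28.37 permil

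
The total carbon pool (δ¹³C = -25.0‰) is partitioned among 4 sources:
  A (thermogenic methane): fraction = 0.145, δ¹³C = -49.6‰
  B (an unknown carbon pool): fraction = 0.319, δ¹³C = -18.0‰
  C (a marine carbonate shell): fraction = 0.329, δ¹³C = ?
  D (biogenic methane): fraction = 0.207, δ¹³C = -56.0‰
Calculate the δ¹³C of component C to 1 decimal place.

Isotope mass balance: δ_bulk = Σ fᵢ·δᵢ.
-25.0 = 0.145×(-49.6) + 0.319×(-18.0) + 0.329×δ_C + 0.207×(-56.0)
0.329·δ_C = -25.0 − (-24.526) = -0.474
δ_C = -0.474 / 0.329 = -1.44‰

-1.4‰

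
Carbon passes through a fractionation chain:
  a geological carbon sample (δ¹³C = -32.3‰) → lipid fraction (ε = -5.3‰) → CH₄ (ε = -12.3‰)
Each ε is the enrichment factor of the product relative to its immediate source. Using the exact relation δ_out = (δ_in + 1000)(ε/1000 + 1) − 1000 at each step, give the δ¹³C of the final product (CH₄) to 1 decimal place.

-49.3‰

step 1: δ = (-32.30 + 1000)·(-5.3/1000 + 1) − 1000 = -37.43‰
step 2: δ = (-37.43 + 1000)·(-12.3/1000 + 1) − 1000 = -49.27‰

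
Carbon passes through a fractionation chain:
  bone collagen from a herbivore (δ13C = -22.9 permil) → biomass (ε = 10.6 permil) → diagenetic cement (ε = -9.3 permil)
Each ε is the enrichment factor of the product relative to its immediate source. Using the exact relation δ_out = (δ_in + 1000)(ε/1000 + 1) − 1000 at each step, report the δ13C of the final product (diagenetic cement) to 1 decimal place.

-21.7 permil

step 1: δ = (-22.90 + 1000)·(10.6/1000 + 1) − 1000 = -12.54 permil
step 2: δ = (-12.54 + 1000)·(-9.3/1000 + 1) − 1000 = -21.73 permil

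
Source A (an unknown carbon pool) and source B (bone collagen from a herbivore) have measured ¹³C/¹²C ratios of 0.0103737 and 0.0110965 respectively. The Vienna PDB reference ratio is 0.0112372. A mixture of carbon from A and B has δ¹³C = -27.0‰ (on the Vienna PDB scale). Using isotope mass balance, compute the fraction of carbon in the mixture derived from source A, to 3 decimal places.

δ_A = (0.0103737/0.0112372 − 1)×1000 = (0.923157 − 1)×1000 = -76.843‰
δ_B = (0.0110965/0.0112372 − 1)×1000 = (0.987479 − 1)×1000 = -12.521‰
f_A = (δ_mix − δ_B)/(δ_A − δ_B) = (-27.0 − (-12.521))/(-76.843 − (-12.521))
f_A = -14.479 / -64.322 = 0.2251

0.225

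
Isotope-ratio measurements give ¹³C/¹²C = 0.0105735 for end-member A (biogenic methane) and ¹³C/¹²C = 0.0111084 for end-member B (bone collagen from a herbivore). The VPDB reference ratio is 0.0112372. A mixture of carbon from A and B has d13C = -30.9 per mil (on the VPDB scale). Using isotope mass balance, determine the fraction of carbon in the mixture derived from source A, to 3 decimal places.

δ_A = (0.0105735/0.0112372 − 1)×1000 = (0.940937 − 1)×1000 = -59.063 per mil
δ_B = (0.0111084/0.0112372 − 1)×1000 = (0.988538 − 1)×1000 = -11.462 per mil
f_A = (δ_mix − δ_B)/(δ_A − δ_B) = (-30.9 − (-11.462))/(-59.063 − (-11.462))
f_A = -19.438 / -47.601 = 0.4084

0.408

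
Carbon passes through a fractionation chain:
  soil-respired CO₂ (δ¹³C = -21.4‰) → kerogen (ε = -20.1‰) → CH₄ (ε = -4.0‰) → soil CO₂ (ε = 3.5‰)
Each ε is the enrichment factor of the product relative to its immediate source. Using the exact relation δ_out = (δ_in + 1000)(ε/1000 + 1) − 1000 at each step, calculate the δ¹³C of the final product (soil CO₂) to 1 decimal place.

step 1: δ = (-21.40 + 1000)·(-20.1/1000 + 1) − 1000 = -41.07‰
step 2: δ = (-41.07 + 1000)·(-4.0/1000 + 1) − 1000 = -44.91‰
step 3: δ = (-44.91 + 1000)·(3.5/1000 + 1) − 1000 = -41.56‰

-41.6‰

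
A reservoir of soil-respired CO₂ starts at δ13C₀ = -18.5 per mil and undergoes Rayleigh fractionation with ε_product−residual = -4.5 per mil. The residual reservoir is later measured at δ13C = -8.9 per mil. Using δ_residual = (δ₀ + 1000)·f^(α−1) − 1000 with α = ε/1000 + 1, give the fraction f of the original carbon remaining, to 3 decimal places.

0.115

α − 1 = ε/1000 = -0.0045
(δ_res + 1000)/(δ₀ + 1000) = (-8.9 + 1000)/(-18.5 + 1000) = 991.1/981.5 = 1.009781
f = 1.009781^(1/-0.0045) = exp(ln(1.009781)/-0.0045) = exp(0.00973/-0.0045)
f = exp(-2.1630) = 0.1150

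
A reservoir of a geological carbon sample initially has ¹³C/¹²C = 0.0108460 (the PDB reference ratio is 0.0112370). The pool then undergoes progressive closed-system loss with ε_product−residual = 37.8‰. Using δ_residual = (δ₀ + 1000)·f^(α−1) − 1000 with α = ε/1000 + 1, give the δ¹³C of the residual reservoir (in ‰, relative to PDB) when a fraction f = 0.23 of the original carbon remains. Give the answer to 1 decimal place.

δ₀ = (0.0108460/0.0112370 − 1)×1000 = (0.965204 − 1)×1000 = -34.796‰
α − 1 = ε/1000 = 0.0378
f^(α−1) = 0.23^(0.0378) = 0.945961
δ_res = (-34.796 + 1000) × 0.945961 − 1000 = 913.046 − 1000 = -86.95‰

-87.0‰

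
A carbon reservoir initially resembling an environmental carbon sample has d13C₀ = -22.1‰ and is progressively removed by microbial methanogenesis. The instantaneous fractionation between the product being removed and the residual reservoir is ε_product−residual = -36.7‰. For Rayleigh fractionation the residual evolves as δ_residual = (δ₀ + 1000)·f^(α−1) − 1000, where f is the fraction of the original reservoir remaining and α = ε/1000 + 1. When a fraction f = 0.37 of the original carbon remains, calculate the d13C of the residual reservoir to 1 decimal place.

Rayleigh residual: δ_res = (δ₀ + 1000)·f^(α−1) − 1000
α = ε/1000 + 1 = 0.96330, so α − 1 = -0.03670
f^(α−1) = 0.37^(-0.03670) = 1.037163
δ_res = (-22.1 + 1000) × 1.037163 − 1000 = 1014.242 − 1000 = 14.24‰

14.2‰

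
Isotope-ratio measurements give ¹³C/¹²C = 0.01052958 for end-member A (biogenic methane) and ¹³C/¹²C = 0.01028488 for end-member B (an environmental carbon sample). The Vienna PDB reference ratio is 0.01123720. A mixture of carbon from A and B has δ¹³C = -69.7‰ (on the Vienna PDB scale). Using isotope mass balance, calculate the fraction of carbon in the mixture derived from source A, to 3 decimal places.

δ_A = (0.01052958/0.01123720 − 1)×1000 = (0.937029 − 1)×1000 = -62.971‰
δ_B = (0.01028488/0.01123720 − 1)×1000 = (0.915253 − 1)×1000 = -84.747‰
f_A = (δ_mix − δ_B)/(δ_A − δ_B) = (-69.7 − (-84.747))/(-62.971 − (-84.747))
f_A = 15.047 / 21.776 = 0.6910

0.691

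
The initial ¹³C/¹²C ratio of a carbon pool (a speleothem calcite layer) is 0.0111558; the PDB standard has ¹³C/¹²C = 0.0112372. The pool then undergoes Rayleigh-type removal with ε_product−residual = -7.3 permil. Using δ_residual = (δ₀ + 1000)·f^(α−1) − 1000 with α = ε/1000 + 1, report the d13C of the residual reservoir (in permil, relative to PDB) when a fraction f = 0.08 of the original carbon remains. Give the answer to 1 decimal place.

δ₀ = (0.0111558/0.0112372 − 1)×1000 = (0.992756 − 1)×1000 = -7.244 permil
α − 1 = ε/1000 = -0.0073
f^(α−1) = 0.08^(-0.0073) = 1.018609
δ_res = (-7.244 + 1000) × 1.018609 − 1000 = 1011.230 − 1000 = 11.23 permil

11.2 permil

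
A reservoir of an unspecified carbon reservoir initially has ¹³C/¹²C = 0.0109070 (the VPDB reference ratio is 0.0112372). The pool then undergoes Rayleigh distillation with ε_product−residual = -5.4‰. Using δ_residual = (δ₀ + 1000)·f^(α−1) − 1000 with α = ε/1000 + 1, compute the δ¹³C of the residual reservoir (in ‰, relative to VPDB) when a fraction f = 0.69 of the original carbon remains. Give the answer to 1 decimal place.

δ₀ = (0.0109070/0.0112372 − 1)×1000 = (0.970615 − 1)×1000 = -29.385‰
α − 1 = ε/1000 = -0.0054
f^(α−1) = 0.69^(-0.0054) = 1.002006
δ_res = (-29.385 + 1000) × 1.002006 − 1000 = 972.562 − 1000 = -27.44‰

-27.4‰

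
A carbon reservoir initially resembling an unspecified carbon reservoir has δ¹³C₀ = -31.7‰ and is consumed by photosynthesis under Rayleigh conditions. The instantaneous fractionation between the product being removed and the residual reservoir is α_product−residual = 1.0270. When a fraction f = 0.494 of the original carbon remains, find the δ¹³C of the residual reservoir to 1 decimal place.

-50.0‰

Rayleigh residual: δ_res = (δ₀ + 1000)·f^(α−1) − 1000
α − 1 = 0.02700
f^(α−1) = 0.494^(0.02700) = 0.981139
δ_res = (-31.7 + 1000) × 0.981139 − 1000 = 950.037 − 1000 = -49.96‰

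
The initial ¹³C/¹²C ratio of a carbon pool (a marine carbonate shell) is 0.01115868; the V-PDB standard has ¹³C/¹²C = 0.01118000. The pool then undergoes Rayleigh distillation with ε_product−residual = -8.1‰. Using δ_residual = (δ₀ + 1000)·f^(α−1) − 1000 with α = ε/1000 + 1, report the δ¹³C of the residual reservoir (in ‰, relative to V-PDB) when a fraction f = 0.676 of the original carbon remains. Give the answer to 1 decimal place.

1.3‰

δ₀ = (0.01115868/0.01118000 − 1)×1000 = (0.998093 − 1)×1000 = -1.907‰
α − 1 = ε/1000 = -0.0081
f^(α−1) = 0.676^(-0.0081) = 1.003177
δ_res = (-1.907 + 1000) × 1.003177 − 1000 = 1001.264 − 1000 = 1.26‰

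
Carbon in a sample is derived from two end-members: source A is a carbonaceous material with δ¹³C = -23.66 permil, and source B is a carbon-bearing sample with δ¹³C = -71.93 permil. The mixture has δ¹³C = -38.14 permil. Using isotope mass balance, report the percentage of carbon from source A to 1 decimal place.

70.0%

δ_mix = f_A·δ_A + (1 − f_A)·δ_B  ⇒  f_A = (δ_mix − δ_B)/(δ_A − δ_B)
f_A = (-38.14 − (-71.93)) / (-23.66 − (-71.93))
f_A = 33.79 / 48.27 = 0.7000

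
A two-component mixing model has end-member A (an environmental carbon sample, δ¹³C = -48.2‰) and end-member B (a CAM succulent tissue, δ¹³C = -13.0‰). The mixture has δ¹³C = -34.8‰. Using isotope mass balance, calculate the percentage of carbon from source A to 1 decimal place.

δ_mix = f_A·δ_A + (1 − f_A)·δ_B  ⇒  f_A = (δ_mix − δ_B)/(δ_A − δ_B)
f_A = (-34.8 − (-13.0)) / (-48.2 − (-13.0))
f_A = -21.8 / -35.2 = 0.6193

61.9%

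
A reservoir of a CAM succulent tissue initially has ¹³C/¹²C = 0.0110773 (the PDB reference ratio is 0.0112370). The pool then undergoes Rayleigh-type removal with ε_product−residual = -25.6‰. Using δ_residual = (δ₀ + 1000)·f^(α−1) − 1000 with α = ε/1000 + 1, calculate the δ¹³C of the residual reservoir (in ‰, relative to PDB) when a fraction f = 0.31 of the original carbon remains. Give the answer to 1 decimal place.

15.8‰

δ₀ = (0.0110773/0.0112370 − 1)×1000 = (0.985788 − 1)×1000 = -14.212‰
α − 1 = ε/1000 = -0.0256
f^(α−1) = 0.31^(-0.0256) = 1.030436
δ_res = (-14.212 + 1000) × 1.030436 − 1000 = 1015.792 − 1000 = 15.79‰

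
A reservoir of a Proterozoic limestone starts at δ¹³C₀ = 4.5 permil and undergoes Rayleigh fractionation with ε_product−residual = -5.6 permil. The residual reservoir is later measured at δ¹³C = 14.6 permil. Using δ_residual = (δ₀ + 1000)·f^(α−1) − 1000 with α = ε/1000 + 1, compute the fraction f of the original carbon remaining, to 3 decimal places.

α − 1 = ε/1000 = -0.0056
(δ_res + 1000)/(δ₀ + 1000) = (14.6 + 1000)/(4.5 + 1000) = 1014.6/1004.5 = 1.010055
f = 1.010055^(1/-0.0056) = exp(ln(1.010055)/-0.0056) = exp(0.01000/-0.0056)
f = exp(-1.7865) = 0.1675

0.168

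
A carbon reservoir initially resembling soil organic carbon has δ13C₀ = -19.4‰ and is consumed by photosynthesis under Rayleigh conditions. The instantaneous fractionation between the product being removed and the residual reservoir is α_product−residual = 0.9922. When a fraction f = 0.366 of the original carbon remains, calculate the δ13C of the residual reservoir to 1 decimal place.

Rayleigh residual: δ_res = (δ₀ + 1000)·f^(α−1) − 1000
α − 1 = -0.00780
f^(α−1) = 0.366^(-0.00780) = 1.007871
δ_res = (-19.4 + 1000) × 1.007871 − 1000 = 988.318 − 1000 = -11.68‰

-11.7‰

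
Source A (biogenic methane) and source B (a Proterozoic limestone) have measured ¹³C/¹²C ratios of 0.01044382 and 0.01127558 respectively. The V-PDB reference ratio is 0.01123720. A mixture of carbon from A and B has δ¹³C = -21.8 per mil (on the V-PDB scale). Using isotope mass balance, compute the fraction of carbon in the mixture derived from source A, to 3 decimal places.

0.341

δ_A = (0.01044382/0.01123720 − 1)×1000 = (0.929397 − 1)×1000 = -70.603 per mil
δ_B = (0.01127558/0.01123720 − 1)×1000 = (1.003415 − 1)×1000 = 3.415 per mil
f_A = (δ_mix − δ_B)/(δ_A − δ_B) = (-21.8 − (3.415))/(-70.603 − (3.415))
f_A = -25.215 / -74.018 = 0.3407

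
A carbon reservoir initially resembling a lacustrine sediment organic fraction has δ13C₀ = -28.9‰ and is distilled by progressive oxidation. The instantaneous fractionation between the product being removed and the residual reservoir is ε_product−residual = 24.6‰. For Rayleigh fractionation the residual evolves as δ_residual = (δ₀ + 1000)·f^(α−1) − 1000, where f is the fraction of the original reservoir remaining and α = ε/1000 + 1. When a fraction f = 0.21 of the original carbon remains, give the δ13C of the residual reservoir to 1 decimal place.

-65.5‰

Rayleigh residual: δ_res = (δ₀ + 1000)·f^(α−1) − 1000
α = ε/1000 + 1 = 1.02460, so α − 1 = 0.02460
f^(α−1) = 0.21^(0.02460) = 0.962336
δ_res = (-28.9 + 1000) × 0.962336 − 1000 = 934.524 − 1000 = -65.48‰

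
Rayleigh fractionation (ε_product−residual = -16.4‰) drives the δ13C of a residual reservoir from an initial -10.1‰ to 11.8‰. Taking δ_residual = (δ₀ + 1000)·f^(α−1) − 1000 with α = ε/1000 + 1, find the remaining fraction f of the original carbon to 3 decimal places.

α − 1 = ε/1000 = -0.0164
(δ_res + 1000)/(δ₀ + 1000) = (11.8 + 1000)/(-10.1 + 1000) = 1011.8/989.9 = 1.022123
f = 1.022123^(1/-0.0164) = exp(ln(1.022123)/-0.0164) = exp(0.02188/-0.0164)
f = exp(-1.3343) = 0.2633

0.263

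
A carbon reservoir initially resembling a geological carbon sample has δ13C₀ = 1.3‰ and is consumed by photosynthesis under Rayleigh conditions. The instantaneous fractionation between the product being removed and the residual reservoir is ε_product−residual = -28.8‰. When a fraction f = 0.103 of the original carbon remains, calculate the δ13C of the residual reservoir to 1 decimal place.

69.0‰

Rayleigh residual: δ_res = (δ₀ + 1000)·f^(α−1) − 1000
α = ε/1000 + 1 = 0.97120, so α − 1 = -0.02880
f^(α−1) = 0.103^(-0.02880) = 1.067653
δ_res = (1.3 + 1000) × 1.067653 − 1000 = 1069.041 − 1000 = 69.04‰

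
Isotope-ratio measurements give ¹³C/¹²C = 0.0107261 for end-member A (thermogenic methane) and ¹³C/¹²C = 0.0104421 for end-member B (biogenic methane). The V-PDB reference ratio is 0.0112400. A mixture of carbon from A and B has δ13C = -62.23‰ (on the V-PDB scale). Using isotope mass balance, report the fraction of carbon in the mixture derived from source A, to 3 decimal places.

0.347

δ_A = (0.0107261/0.0112400 − 1)×1000 = (0.954279 − 1)×1000 = -45.721‰
δ_B = (0.0104421/0.0112400 − 1)×1000 = (0.929012 − 1)×1000 = -70.988‰
f_A = (δ_mix − δ_B)/(δ_A − δ_B) = (-62.23 − (-70.988))/(-45.721 − (-70.988))
f_A = 8.758 / 25.267 = 0.3466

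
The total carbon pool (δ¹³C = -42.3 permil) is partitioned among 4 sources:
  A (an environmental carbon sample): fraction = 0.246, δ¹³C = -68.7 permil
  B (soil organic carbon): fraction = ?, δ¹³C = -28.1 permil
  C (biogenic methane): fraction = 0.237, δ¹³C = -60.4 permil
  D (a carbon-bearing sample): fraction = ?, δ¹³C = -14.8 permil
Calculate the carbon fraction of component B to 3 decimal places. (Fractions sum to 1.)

Let f_B and f_D be the unknown fractions; fractions sum to 1 so f_B + f_D = 0.517.
Mass balance: Σ fᵢ·δᵢ = δ_bulk ⇒ f_B·(-28.1) + f_D·(-14.8) = -42.3 − (-31.215) = -11.085
Substitute f_D = 0.517 − f_B:
f_B·(-28.1 − -14.8) = -11.085 − 0.517×(-14.8) = -3.433
f_B = -3.433 / -13.3 = 0.2582

0.258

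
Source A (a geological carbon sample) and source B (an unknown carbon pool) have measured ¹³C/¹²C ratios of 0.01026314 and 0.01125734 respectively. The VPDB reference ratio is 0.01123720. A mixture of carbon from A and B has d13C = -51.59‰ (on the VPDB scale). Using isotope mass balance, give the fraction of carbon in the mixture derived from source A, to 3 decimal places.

δ_A = (0.01026314/0.01123720 − 1)×1000 = (0.913318 − 1)×1000 = -86.682‰
δ_B = (0.01125734/0.01123720 − 1)×1000 = (1.001792 − 1)×1000 = 1.792‰
f_A = (δ_mix − δ_B)/(δ_A − δ_B) = (-51.59 − (1.792))/(-86.682 − (1.792))
f_A = -53.382 / -88.474 = 0.6034

0.603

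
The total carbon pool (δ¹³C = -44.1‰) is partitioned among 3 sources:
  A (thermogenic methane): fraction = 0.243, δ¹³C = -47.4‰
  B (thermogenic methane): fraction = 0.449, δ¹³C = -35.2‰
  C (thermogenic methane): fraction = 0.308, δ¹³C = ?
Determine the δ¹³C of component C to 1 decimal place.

-54.5‰

Isotope mass balance: δ_bulk = Σ fᵢ·δᵢ.
-44.1 = 0.243×(-47.4) + 0.449×(-35.2) + 0.308×δ_C
0.308·δ_C = -44.1 − (-27.323) = -16.777
δ_C = -16.777 / 0.308 = -54.47‰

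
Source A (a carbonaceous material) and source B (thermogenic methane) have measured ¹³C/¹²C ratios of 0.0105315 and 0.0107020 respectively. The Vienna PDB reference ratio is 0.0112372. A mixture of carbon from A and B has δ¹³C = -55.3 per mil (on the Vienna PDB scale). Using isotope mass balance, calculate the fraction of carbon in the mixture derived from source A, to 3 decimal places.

0.506

δ_A = (0.0105315/0.0112372 − 1)×1000 = (0.937200 − 1)×1000 = -62.800 per mil
δ_B = (0.0107020/0.0112372 − 1)×1000 = (0.952372 − 1)×1000 = -47.628 per mil
f_A = (δ_mix − δ_B)/(δ_A − δ_B) = (-55.3 − (-47.628))/(-62.800 − (-47.628))
f_A = -7.672 / -15.173 = 0.5057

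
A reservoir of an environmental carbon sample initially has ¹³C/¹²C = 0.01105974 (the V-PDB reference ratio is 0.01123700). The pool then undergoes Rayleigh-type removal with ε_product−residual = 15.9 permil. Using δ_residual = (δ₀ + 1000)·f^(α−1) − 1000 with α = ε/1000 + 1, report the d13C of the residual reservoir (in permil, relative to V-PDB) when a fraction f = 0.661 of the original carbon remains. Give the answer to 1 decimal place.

-22.2 permil

δ₀ = (0.01105974/0.01123700 − 1)×1000 = (0.984225 − 1)×1000 = -15.775 permil
α − 1 = ε/1000 = 0.0159
f^(α−1) = 0.661^(0.0159) = 0.993439
δ_res = (-15.775 + 1000) × 0.993439 − 1000 = 977.768 − 1000 = -22.23 permil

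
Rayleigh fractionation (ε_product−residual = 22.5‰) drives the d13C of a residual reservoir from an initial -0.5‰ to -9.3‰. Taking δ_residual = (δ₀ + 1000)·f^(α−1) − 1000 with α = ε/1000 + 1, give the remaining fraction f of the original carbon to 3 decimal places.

0.675

α − 1 = ε/1000 = 0.0225
(δ_res + 1000)/(δ₀ + 1000) = (-9.3 + 1000)/(-0.5 + 1000) = 990.7/999.5 = 0.991196
f = 0.991196^(1/0.0225) = exp(ln(0.991196)/0.0225) = exp(-0.00884/0.0225)
f = exp(-0.3930) = 0.6750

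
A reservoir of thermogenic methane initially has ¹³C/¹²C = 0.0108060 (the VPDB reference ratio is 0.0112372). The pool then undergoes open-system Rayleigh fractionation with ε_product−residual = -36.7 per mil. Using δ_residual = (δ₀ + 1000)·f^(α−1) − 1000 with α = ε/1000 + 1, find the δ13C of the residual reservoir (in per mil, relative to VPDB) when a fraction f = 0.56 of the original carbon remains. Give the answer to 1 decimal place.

δ₀ = (0.0108060/0.0112372 − 1)×1000 = (0.961627 − 1)×1000 = -38.373 per mil
α − 1 = ε/1000 = -0.0367
f^(α−1) = 0.56^(-0.0367) = 1.021507
δ_res = (-38.373 + 1000) × 1.021507 − 1000 = 982.310 − 1000 = -17.69 per mil

-17.7 per mil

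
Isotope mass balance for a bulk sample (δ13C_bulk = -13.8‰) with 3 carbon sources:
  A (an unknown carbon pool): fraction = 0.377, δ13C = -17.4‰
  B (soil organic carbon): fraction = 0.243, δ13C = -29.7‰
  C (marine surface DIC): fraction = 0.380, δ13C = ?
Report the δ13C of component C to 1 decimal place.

-0.1‰

Isotope mass balance: δ_bulk = Σ fᵢ·δᵢ.
-13.8 = 0.377×(-17.4) + 0.243×(-29.7) + 0.380×δ_C
0.380·δ_C = -13.8 − (-13.777) = -0.023
δ_C = -0.023 / 0.380 = -0.06‰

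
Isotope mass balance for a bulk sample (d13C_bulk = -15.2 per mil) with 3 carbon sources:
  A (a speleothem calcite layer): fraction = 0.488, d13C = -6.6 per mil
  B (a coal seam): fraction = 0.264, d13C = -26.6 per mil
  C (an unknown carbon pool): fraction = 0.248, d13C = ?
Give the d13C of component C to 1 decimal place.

-20.0 per mil

Isotope mass balance: δ_bulk = Σ fᵢ·δᵢ.
-15.2 = 0.488×(-6.6) + 0.264×(-26.6) + 0.248×δ_C
0.248·δ_C = -15.2 − (-10.243) = -4.957
δ_C = -4.957 / 0.248 = -19.99 per mil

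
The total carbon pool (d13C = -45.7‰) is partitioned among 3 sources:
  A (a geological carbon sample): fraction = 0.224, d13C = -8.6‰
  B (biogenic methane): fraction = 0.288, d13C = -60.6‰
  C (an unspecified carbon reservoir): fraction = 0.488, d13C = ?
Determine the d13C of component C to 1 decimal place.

Isotope mass balance: δ_bulk = Σ fᵢ·δᵢ.
-45.7 = 0.224×(-8.6) + 0.288×(-60.6) + 0.488×δ_C
0.488·δ_C = -45.7 − (-19.379) = -26.321
δ_C = -26.321 / 0.488 = -53.94‰

-53.9‰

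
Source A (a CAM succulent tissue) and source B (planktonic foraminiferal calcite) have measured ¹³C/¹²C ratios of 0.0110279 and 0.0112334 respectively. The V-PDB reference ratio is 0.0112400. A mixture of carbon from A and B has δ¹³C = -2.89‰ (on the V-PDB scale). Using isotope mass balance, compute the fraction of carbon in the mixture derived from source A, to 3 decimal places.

0.126

δ_A = (0.0110279/0.0112400 − 1)×1000 = (0.981130 − 1)×1000 = -18.870‰
δ_B = (0.0112334/0.0112400 − 1)×1000 = (0.999413 − 1)×1000 = -0.587‰
f_A = (δ_mix − δ_B)/(δ_A − δ_B) = (-2.89 − (-0.587))/(-18.870 − (-0.587))
f_A = -2.303 / -18.283 = 0.1260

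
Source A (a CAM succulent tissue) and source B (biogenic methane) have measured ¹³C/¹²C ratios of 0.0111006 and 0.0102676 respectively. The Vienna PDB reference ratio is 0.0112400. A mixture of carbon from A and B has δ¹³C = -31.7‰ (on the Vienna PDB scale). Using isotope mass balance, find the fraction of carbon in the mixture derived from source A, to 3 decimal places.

0.740

δ_A = (0.0111006/0.0112400 − 1)×1000 = (0.987598 − 1)×1000 = -12.402‰
δ_B = (0.0102676/0.0112400 − 1)×1000 = (0.913488 − 1)×1000 = -86.512‰
f_A = (δ_mix − δ_B)/(δ_A − δ_B) = (-31.7 − (-86.512))/(-12.402 − (-86.512))
f_A = 54.812 / 74.110 = 0.7396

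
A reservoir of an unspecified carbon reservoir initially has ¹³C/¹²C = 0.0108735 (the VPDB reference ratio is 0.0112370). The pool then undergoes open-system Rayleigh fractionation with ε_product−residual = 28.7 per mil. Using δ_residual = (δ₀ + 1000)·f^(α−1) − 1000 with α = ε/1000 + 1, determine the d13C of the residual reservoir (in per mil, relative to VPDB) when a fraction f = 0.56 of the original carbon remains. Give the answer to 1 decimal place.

-48.3 per mil

δ₀ = (0.0108735/0.0112370 − 1)×1000 = (0.967652 − 1)×1000 = -32.348 per mil
α − 1 = ε/1000 = 0.0287
f^(α−1) = 0.56^(0.0287) = 0.983497
δ_res = (-32.348 + 1000) × 0.983497 − 1000 = 951.682 − 1000 = -48.32 per mil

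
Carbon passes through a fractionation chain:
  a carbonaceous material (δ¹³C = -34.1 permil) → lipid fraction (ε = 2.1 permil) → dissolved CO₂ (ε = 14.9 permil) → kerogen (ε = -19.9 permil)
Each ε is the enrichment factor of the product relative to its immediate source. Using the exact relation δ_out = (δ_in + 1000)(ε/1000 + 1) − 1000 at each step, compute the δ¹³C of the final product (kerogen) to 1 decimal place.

-37.2 permil

step 1: δ = (-34.10 + 1000)·(2.1/1000 + 1) − 1000 = -32.07 permil
step 2: δ = (-32.07 + 1000)·(14.9/1000 + 1) − 1000 = -17.65 permil
step 3: δ = (-17.65 + 1000)·(-19.9/1000 + 1) − 1000 = -37.20 permil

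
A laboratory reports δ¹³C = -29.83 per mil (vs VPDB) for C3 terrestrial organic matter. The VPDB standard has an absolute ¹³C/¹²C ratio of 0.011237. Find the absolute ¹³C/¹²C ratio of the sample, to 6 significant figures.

R_sample = R_standard × (δ¹³C/1000 + 1)
R_sample = 0.011237 × (-29.83/1000 + 1) = 0.011237 × 0.970170
R_sample = 0.0109018

0.0109018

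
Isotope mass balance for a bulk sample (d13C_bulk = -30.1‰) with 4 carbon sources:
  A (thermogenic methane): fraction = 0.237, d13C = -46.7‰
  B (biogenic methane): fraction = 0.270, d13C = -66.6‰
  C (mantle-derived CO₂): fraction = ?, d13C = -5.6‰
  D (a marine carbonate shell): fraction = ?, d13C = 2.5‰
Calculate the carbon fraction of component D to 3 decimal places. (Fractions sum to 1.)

0.211

Let f_D and f_C be the unknown fractions; fractions sum to 1 so f_D + f_C = 0.493.
Mass balance: Σ fᵢ·δᵢ = δ_bulk ⇒ f_D·(2.5) + f_C·(-5.6) = -30.1 − (-29.050) = -1.050
Substitute f_C = 0.493 − f_D:
f_D·(2.5 − -5.6) = -1.050 − 0.493×(-5.6) = 1.711
f_D = 1.711 / 8.1 = 0.2112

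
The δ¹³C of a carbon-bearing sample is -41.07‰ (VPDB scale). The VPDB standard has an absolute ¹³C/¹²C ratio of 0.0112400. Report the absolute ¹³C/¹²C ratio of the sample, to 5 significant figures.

0.010778

R_sample = R_standard × (δ¹³C/1000 + 1)
R_sample = 0.0112400 × (-41.07/1000 + 1) = 0.0112400 × 0.958930
R_sample = 0.0107784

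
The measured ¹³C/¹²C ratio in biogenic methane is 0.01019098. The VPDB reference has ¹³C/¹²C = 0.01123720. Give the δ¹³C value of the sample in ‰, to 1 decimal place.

δ¹³C = (R_sample / R_standard − 1) × 1000
R_sample / R_standard = 0.01019098 / 0.01123720 = 0.906897
δ¹³C = (0.906897 − 1) × 1000 = -93.10‰

-93.1‰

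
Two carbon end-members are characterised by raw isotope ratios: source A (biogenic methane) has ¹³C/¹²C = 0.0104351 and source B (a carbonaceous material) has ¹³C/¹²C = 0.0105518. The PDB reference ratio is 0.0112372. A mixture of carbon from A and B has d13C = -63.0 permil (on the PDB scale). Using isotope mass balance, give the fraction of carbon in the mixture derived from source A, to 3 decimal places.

δ_A = (0.0104351/0.0112372 − 1)×1000 = (0.928621 − 1)×1000 = -71.379 permil
δ_B = (0.0105518/0.0112372 − 1)×1000 = (0.939006 − 1)×1000 = -60.994 permil
f_A = (δ_mix − δ_B)/(δ_A − δ_B) = (-63.0 − (-60.994))/(-71.379 − (-60.994))
f_A = -2.006 / -10.385 = 0.1932

0.193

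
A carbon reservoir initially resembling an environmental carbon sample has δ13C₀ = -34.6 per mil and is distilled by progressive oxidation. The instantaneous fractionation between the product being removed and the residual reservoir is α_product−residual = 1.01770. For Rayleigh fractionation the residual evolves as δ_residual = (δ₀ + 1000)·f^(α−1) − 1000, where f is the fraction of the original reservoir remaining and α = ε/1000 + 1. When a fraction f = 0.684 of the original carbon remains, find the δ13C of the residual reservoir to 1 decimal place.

Rayleigh residual: δ_res = (δ₀ + 1000)·f^(α−1) − 1000
α − 1 = 0.01770
f^(α−1) = 0.684^(0.01770) = 0.993300
δ_res = (-34.6 + 1000) × 0.993300 − 1000 = 958.932 − 1000 = -41.07 per mil

-41.1 per mil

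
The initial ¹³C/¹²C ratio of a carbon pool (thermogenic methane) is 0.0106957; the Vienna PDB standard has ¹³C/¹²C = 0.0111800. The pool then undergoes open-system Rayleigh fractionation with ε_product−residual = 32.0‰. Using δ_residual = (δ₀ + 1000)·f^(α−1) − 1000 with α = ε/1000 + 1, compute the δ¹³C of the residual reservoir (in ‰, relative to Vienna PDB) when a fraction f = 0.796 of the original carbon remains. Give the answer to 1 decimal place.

δ₀ = (0.0106957/0.0111800 − 1)×1000 = (0.956682 − 1)×1000 = -43.318‰
α − 1 = ε/1000 = 0.0320
f^(α−1) = 0.796^(0.0320) = 0.992726
δ_res = (-43.318 + 1000) × 0.992726 − 1000 = 949.722 − 1000 = -50.28‰

-50.3‰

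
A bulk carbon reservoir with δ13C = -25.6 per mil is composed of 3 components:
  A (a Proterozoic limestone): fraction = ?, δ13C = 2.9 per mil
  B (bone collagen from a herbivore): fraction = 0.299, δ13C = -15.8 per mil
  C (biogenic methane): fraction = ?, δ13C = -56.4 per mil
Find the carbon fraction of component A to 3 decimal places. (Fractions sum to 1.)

0.315

Let f_A and f_C be the unknown fractions; fractions sum to 1 so f_A + f_C = 0.701.
Mass balance: Σ fᵢ·δᵢ = δ_bulk ⇒ f_A·(2.9) + f_C·(-56.4) = -25.6 − (-4.724) = -20.876
Substitute f_C = 0.701 − f_A:
f_A·(2.9 − -56.4) = -20.876 − 0.701×(-56.4) = 18.661
f_A = 18.661 / 59.3 = 0.3147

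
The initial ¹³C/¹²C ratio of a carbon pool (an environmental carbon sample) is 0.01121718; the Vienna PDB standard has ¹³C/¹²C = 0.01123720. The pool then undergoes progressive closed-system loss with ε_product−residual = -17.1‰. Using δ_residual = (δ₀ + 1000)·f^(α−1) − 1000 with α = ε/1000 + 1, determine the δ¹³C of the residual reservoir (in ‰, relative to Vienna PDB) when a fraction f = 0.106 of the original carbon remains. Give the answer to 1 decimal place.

37.3‰

δ₀ = (0.01121718/0.01123720 − 1)×1000 = (0.998218 − 1)×1000 = -1.782‰
α − 1 = ε/1000 = -0.0171
f^(α−1) = 0.106^(-0.0171) = 1.039124
δ_res = (-1.782 + 1000) × 1.039124 − 1000 = 1037.272 − 1000 = 37.27‰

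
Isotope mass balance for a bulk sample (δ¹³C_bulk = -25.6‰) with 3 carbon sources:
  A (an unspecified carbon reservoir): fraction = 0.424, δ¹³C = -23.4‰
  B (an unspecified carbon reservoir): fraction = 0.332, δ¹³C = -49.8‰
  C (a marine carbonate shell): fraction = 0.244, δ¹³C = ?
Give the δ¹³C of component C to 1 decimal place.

3.5‰

Isotope mass balance: δ_bulk = Σ fᵢ·δᵢ.
-25.6 = 0.424×(-23.4) + 0.332×(-49.8) + 0.244×δ_C
0.244·δ_C = -25.6 − (-26.455) = 0.855
δ_C = 0.855 / 0.244 = 3.50‰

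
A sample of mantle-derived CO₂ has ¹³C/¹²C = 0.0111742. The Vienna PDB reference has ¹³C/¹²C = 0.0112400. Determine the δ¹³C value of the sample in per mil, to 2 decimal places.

δ¹³C = (R_sample / R_standard − 1) × 1000
R_sample / R_standard = 0.0111742 / 0.0112400 = 0.994146
δ¹³C = (0.994146 − 1) × 1000 = -5.854 per mil

-5.85 per mil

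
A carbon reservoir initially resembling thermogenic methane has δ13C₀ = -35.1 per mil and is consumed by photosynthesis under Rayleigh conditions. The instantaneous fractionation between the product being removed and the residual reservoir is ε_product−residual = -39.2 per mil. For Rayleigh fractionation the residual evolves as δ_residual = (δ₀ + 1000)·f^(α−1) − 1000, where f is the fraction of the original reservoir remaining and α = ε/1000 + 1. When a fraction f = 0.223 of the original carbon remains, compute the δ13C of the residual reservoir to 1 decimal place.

Rayleigh residual: δ_res = (δ₀ + 1000)·f^(α−1) − 1000
α = ε/1000 + 1 = 0.96080, so α − 1 = -0.03920
f^(α−1) = 0.223^(-0.03920) = 1.060587
δ_res = (-35.1 + 1000) × 1.060587 − 1000 = 1023.361 − 1000 = 23.36 per mil

23.4 per mil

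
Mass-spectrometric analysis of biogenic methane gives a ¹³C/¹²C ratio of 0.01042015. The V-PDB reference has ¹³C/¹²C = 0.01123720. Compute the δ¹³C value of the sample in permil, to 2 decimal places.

-72.71 permil

δ¹³C = (R_sample / R_standard − 1) × 1000
R_sample / R_standard = 0.01042015 / 0.01123720 = 0.927291
δ¹³C = (0.927291 − 1) × 1000 = -72.709 permil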